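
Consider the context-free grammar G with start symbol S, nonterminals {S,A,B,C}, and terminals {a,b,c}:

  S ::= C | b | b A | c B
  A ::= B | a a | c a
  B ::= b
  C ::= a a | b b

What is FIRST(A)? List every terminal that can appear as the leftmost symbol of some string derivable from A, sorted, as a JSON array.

FIRST sets, iterate to fixpoint:
[1]
  A via A→a a: +{a}
  A via A→c a: +{c}
  B via B→b: +{b}
  C via C→a a: +{a}
  C via C→b b: +{b}
  S via S→C: +{a,b}
  S via S→c B: +{c}
  S: {a,b,c}  A: {a,c}  B: {b}  C: {a,b}
[2]
  A via A→B: +{b}
  S: {a,b,c}  A: {a,b,c}  B: {b}  C: {a,b}
[3] done
  S: {a,b,c}  A: {a,b,c}  B: {b}  C: {a,b}

FIRST(A) = ["a", "b", "c"]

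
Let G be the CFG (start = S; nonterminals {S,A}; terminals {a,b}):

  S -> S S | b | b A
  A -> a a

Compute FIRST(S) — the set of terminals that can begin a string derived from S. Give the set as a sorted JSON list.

Compute FIRST by fixpoint:
pass 1:
  A via A→a a: +{a}
  S via S→b: +{b}
  FIRST[S]={b}  FIRST[A]={a}
pass 2: — fixpoint
  FIRST[S]={b}  FIRST[A]={a}

FIRST(S) = ["b"]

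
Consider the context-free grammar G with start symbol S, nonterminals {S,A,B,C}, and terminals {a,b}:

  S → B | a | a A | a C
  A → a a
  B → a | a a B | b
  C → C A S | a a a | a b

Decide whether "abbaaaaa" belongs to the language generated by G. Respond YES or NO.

CNF form of G:
  S -> T0 A | T0 C | T0 X5 | a | b
  A -> T0 T0
  B -> T0 X2 | a | b
  C -> C X3 | T0 T1 | T0 X4
  T0 -> a
  T1 -> b
  X2 -> T0 B
  X3 -> A S
  X4 -> T0 T0
  X5 -> T0 B

Fill CYK table bottom-up:
  [0..0]={B,S,T0}  "a"  orig:{B,S}
  [1..1]={B,S,T1}  "b"  orig:{B,S}
  [2..2]={B,S,T1}  "b"  orig:{B,S}
  [3..3]={B,S,T0}  "a"  orig:{B,S}
  [4..4]={B,S,T0}  "a"  orig:{B,S}
  [5..5]={B,S,T0}  "a"  orig:{B,S}
  [6..6]={B,S,T0}  "a"  orig:{B,S}
  [7..7]={B,S,T0}  "a"  orig:{B,S}
  [0..1]={C,X2,X5}  "ab"  orig:{C}
  [1..2]=∅  "bb"
  [2..3]=∅  "ba"
  [3..4]={A,X2,X4,X5}  "aa"  orig:{A}
  [4..5]={A,X2,X4,X5}  "aa"  orig:{A}
  [5..6]={A,X2,X4,X5}  "aa"  orig:{A}
  [6..7]={A,X2,X4,X5}  "aa"  orig:{A}
  [0..2]=∅  "abb"
  [1..3]=∅  "bba"
  [2..4]=∅  "baa"
  [3..5]={B,C,S,X3}  "aaa"  orig:{B,C,S}
  [4..6]={B,C,S,X3}  "aaa"  orig:{B,C,S}
  [5..7]={B,C,S,X3}  "aaa"  orig:{B,C,S}
  [0..3]=∅  "abba"
  [1..4]=∅  "bbaa"
  [2..5]=∅  "baaa"
  [3..6]={S,X2,X5}  "aaaa"  orig:{S}
  [4..7]={S,X2,X5}  "aaaa"  orig:{S}
  [0..4]=∅  "abbaa"
  [1..5]=∅  "bbaaa"
  [2..6]=∅  "baaaa"
  [3..7]={B,S,X3}  "aaaaa"  orig:{B,S}
  [0..5]=∅  "abbaaa"
  [1..6]=∅  "bbaaaa"
  [2..7]=∅  "baaaaa"
  [0..6]=∅  "abbaaaa"
  [1..7]=∅  "bbaaaaa"
  [0..7]=∅  "abbaaaaa"

S ∉ T[0,7] ⇒ NO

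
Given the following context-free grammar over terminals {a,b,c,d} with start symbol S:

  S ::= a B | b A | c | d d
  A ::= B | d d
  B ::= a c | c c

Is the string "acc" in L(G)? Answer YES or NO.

Convert to CNF:
  S -> T0 B | T2 T2 | T3 A | c
  A -> T0 T1 | T1 T1 | T2 T2
  B -> T0 T1 | T1 T1
  T0 -> a
  T1 -> c
  T2 -> d
  T3 -> b

CYK fill:
  cell(0,0) a: {T0}  orig:{}
  cell(1,1) c: {S,T1}  orig:{S}
  cell(2,2) c: {S,T1}  orig:{S}
  cell(0,1) ac: {A,B}
  cell(1,2) cc: {A,B}
  cell(0,2) acc: {S}

S ∈ T[0,2] ⇒ YES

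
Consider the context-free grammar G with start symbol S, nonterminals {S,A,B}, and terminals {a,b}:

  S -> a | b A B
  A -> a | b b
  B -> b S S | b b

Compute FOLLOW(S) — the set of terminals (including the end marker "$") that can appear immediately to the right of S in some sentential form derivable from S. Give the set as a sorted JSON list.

Compute FIRST by fixpoint:
pass 1:
  A via A→a: +{a}
  A via A→b b: +{b}
  B via B→b S S: +{b}
  S via S→a: +{a}
  S via S→b A B: +{b}
  S: {a,b}  A: {a,b}  B: {b}
pass 2: done
  S: {a,b}  A: {a,b}  B: {b}

FOLLOW sets:
FOLLOW(S) := {$}
pass 1:
  B→b S S: FOLLOW(S) ⊇ FIRST(S) = {a,b}; new: +{a,b}
  S→b A B: FOLLOW(A) ⊇ FIRST(B) = {b}; new: +{b}
  S→b A B: FOLLOW(B) ⊇ FOLLOW(S) ⊇ {$,a,b}; new: +{$,a,b}
  FOLLOW[S]={$,a,b}  FOLLOW[A]={b}  FOLLOW[B]={$,a,b}
pass 2: — fixpoint
  FOLLOW[S]={$,a,b}  FOLLOW[A]={b}  FOLLOW[B]={$,a,b}

FOLLOW(S) = ["$", "a", "b"]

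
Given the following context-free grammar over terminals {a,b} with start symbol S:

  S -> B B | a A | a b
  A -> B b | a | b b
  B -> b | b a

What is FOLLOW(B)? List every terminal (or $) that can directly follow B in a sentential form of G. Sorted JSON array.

FIRST sets, iterate to fixpoint:
round 1:
  A via A→a: +{a}
  A via A→b b: +{b}
  B via B→b: +{b}
  S via S→B B: +{b}
  S via S→a A: +{a}
  FIRST(S)={a,b}  FIRST(A)={a,b}  FIRST(B)={b}
round 2: (stable)
  FIRST(S)={a,b}  FIRST(A)={a,b}  FIRST(B)={b}

Compute FOLLOW by fixpoint:
seed FOLLOW(S) with $
round 1:
  A→B b: FOLLOW(B) ⊇ FIRST(b) = {b}; new: +{b}
  S→B B: FOLLOW(B) ⊇ FOLLOW(S) ⊇ {$}; new: +{$}
  S→a A: FOLLOW(A) ⊇ FOLLOW(S) ⊇ {$}; new: +{$}
  S: {$}  A: {$}  B: {$,b}
round 2: — fixpoint
  S: {$}  A: {$}  B: {$,b}

FOLLOW(B) = ["$", "b"]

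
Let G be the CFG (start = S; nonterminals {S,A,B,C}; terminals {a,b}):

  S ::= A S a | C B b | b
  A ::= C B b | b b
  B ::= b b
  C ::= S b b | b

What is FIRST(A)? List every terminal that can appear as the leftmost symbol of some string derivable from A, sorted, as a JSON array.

FIRST iteration:
pass 1:
  A via A→b b: +{b}
  B via B→b b: +{b}
  C via C→b: +{b}
  S via S→A S a: +{b}
  S: {b}  A: {b}  B: {b}  C: {b}
pass 2: — fixpoint
  S: {b}  A: {b}  B: {b}  C: {b}

FIRST(A) = ["b"]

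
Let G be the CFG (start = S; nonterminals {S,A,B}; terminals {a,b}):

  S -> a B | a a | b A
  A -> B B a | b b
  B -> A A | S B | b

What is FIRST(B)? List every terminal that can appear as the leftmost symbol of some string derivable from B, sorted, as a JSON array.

FIRST sets, iterate to fixpoint:
pass 1:
  A via A→b b: +{b}
  B via B→A A: +{b}
  S via S→a B: +{a}
  S via S→b A: +{b}
  FIRST(S)={a,b}  FIRST(A)={b}  FIRST(B)={b}
pass 2:
  B via B→S B: +{a}
  FIRST(S)={a,b}  FIRST(A)={b}  FIRST(B)={a,b}
pass 3:
  A via A→B B a: +{a}
  FIRST(S)={a,b}  FIRST(A)={a,b}  FIRST(B)={a,b}
pass 4: (stable)
  FIRST(S)={a,b}  FIRST(A)={a,b}  FIRST(B)={a,b}

FIRST(B) = ["a", "b"]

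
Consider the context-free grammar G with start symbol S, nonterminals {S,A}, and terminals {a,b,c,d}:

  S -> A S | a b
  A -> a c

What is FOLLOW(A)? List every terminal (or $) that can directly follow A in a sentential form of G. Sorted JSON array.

FIRST sets, iterate to fixpoint:
iter 1:
  A via A→a c: +{a}
  S via S→A S: +{a}
  S: {a}  A: {a}
iter 2: (stable)
  S: {a}  A: {a}

FOLLOW sets:
initialize: $ ∈ FOLLOW(S)
round 1:
  S→A S: FOLLOW(A) ⊇ FIRST(S) = {a}; new: +{a}
  FOLLOW(S)={$}  FOLLOW(A)={a}
round 2: — fixpoint
  FOLLOW(S)={$}  FOLLOW(A)={a}

FOLLOW(A) = ["a"]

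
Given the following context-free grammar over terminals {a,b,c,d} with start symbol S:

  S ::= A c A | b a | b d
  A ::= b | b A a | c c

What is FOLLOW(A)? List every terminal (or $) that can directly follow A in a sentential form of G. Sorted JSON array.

FIRST sets, iterate to fixpoint:
[1]
  A via A→b: +{b}
  A via A→c c: +{c}
  S via S→A c A: +{b,c}
  FIRST(S)={b,c}  FIRST(A)={b,c}
[2] (no change)
  FIRST(S)={b,c}  FIRST(A)={b,c}

Compute FOLLOW by fixpoint:
seed FOLLOW(S) with $
pass 1:
  A→b A a: FOLLOW(A) ⊇ FIRST(a) = {a}; new: +{a}
  S→A c A: FOLLOW(A) ⊇ FIRST(c) = {c}; new: +{c}
  S→A c A: FOLLOW(A) ⊇ FOLLOW(S) ⊇ {$}; new: +{$}
  FOLLOW[S]={$}  FOLLOW[A]={$,a,c}
pass 2: — fixpoint
  FOLLOW[S]={$}  FOLLOW[A]={$,a,c}

FOLLOW(A) = ["$", "a", "c"]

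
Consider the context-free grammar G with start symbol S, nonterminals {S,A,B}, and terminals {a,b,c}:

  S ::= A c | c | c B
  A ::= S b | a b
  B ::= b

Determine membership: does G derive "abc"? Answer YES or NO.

CNF form of G:
  S -> A T2 | T2 B | c
  A -> S T0 | T1 T0
  B -> b
  T0 -> b
  T1 -> a
  T2 -> c

CYK table (by increasing span):
  T[0,0] 'a' = {T1}  orig:{}
  T[1,1] 'b' = {B,T0}  orig:{B}
  T[2,2] 'c' = {S,T2}  orig:{S}
  T[0,1] 'ab' = {A}
  T[1,2] 'bc' = ∅
  T[0,2] 'abc' = {S}

S ∈ T[0,2] ⇒ YES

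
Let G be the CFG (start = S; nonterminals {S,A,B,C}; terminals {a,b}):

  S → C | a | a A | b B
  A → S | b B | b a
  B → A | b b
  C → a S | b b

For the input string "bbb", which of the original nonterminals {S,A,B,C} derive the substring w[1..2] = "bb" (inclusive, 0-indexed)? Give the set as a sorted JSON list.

Convert to CNF:
  S -> T0 A | T0 S | T1 B | T1 T1 | a
  A -> T0 A | T0 S | T1 B | T1 T0 | T1 T1 | a
  B -> T0 A | T0 S | T1 B | T1 T0 | T1 T1 | a
  C -> T0 S | T1 T1
  T0 -> a
  T1 -> b

Fill CYK table bottom-up — only the sub-triangle for w[1..2]:
  [1..1]={T1}  "b"  orig:{}
  [2..2]={T1}  "b"  orig:{}
  [1..2]={A,B,C,S}  "bb"

Original NTs in T[1,2] deriving "bb": ["A", "B", "C", "S"]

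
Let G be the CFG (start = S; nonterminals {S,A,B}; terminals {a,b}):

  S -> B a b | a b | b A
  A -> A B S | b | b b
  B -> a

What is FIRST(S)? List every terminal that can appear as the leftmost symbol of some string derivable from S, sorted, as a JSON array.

FIRST iteration:
[1]
  A via A→b: +{b}
  B via B→a: +{a}
  S via S→B a b: +{a}
  S via S→b A: +{b}
  FIRST(S)={a,b}  FIRST(A)={b}  FIRST(B)={a}
[2] (no change)
  FIRST(S)={a,b}  FIRST(A)={b}  FIRST(B)={a}

FIRST(S) = ["a", "b"]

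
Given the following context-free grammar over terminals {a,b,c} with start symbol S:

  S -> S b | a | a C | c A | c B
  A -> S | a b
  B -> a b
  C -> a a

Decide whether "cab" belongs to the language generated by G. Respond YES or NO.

CNF form of G:
  S -> S T0 | T1 C | T2 A | T2 B | a
  A -> S T0 | T1 C | T1 T0 | T2 A | T2 B | a
  B -> T1 T0
  C -> T1 T1
  T0 -> b
  T1 -> a
  T2 -> c

CYK table (by increasing span):
  [0..0]={T2}  "c"  orig:{}
  [1..1]={A,S,T1}  "a"  orig:{A,S}
  [2..2]={T0}  "b"  orig:{}
  [0..1]={A,S}  "ca"
  [1..2]={A,B,S}  "ab"
  [0..2]={A,S}  "cab"

S ∈ T[0,2] ⇒ YES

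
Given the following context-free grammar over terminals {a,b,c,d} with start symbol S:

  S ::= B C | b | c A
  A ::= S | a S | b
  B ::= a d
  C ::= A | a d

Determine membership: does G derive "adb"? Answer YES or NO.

CNF form of G:
  S -> B C | T1 A | b
  A -> B C | T0 S | T1 A | b
  B -> T0 T2
  C -> B C | T0 S | T0 T2 | T1 A | b
  T0 -> a
  T1 -> c
  T2 -> d

Fill CYK table bottom-up:
  [0..0]={T0}  "a"  orig:{}
  [1..1]={T2}  "d"  orig:{}
  [2..2]={A,C,S}  "b"
  [0..1]={B,C}  "ad"
  [1..2]=∅  "db"
  [0..2]={A,C,S}  "adb"

S ∈ T[0,2] ⇒ YES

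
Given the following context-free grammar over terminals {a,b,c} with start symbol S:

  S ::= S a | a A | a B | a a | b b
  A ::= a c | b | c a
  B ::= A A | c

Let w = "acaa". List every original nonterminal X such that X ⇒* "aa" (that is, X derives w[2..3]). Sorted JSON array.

Convert to CNF:
  S -> S T0 | T0 A | T0 B | T0 T0 | T2 T2
  A -> T0 T1 | T1 T0 | b
  B -> A A | c
  T0 -> a
  T1 -> c
  T2 -> b

CYK table (by increasing span) (cells [i..j] with 2 ≤ i ≤ j ≤ 3 only):
  T[2,2] 'a' = {T0}  orig:{}
  T[3,3] 'a' = {T0}  orig:{}
  T[2,3] 'aa' = {S}

Original NTs in T[2,3] deriving "aa": ["S"]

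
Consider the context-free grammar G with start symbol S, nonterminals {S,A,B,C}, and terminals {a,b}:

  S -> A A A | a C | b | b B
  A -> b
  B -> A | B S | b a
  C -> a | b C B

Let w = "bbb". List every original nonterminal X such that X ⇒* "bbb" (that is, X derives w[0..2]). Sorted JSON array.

Convert to CNF:
  S -> A X3 | T0 B | T1 C | b
  A -> b
  B -> B S | T0 T1 | b
  C -> T0 X2 | a
  T0 -> b
  T1 -> a
  X2 -> C B
  X3 -> A A

CYK table (by increasing span) (cells [i..j] with 0 ≤ i ≤ j ≤ 2 only):
  T[0,0] 'b' = {A,B,S,T0}  orig:{A,B,S}
  T[1,1] 'b' = {A,B,S,T0}  orig:{A,B,S}
  T[2,2] 'b' = {A,B,S,T0}  orig:{A,B,S}
  T[0,1] 'bb' = {B,S,X3}  orig:{B,S}
  T[1,2] 'bb' = {B,S,X3}  orig:{B,S}
  T[0,2] 'bbb' = {B,S}

Original NTs in T[0,2] deriving "bbb": ["B", "S"]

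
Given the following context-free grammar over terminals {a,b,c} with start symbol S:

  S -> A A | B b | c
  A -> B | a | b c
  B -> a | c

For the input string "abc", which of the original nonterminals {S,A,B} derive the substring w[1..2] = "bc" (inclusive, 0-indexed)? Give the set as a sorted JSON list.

Convert to CNF:
  S -> A A | B T0 | c
  A -> T0 T1 | a | c
  B -> a | c
  T0 -> b
  T1 -> c

Fill CYK table bottom-up (cells [i..j] with 1 ≤ i ≤ j ≤ 2 only):
  [1..1]={T0}  "b"  orig:{}
  [2..2]={A,B,S,T1}  "c"  orig:{A,B,S}
  [1..2]={A}  "bc"

Original NTs in T[1,2] deriving "bc": ["A"]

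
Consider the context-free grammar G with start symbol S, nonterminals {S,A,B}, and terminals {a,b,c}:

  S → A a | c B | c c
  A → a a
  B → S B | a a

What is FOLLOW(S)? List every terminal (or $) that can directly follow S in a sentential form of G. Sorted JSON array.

Compute FIRST by fixpoint:
round 1:
  A via A→a a: +{a}
  B via B→a a: +{a}
  S via S→A a: +{a}
  S via S→c B: +{c}
  FIRST(S)={a,c}  FIRST(A)={a}  FIRST(B)={a}
round 2:
  B via B→S B: +{c}
  FIRST(S)={a,c}  FIRST(A)={a}  FIRST(B)={a,c}
round 3: (no change)
  FIRST(S)={a,c}  FIRST(A)={a}  FIRST(B)={a,c}

FOLLOW sets:
FOLLOW(S) := {$}
round 1:
  B→S B: FOLLOW(S) ⊇ FIRST(B) = {a,c}; new: +{a,c}
  S→A a: FOLLOW(A) ⊇ FIRST(a) = {a}; new: +{a}
  S→c B: FOLLOW(B) ⊇ FOLLOW(S) ⊇ {$,a,c}; new: +{$,a,c}
  FOLLOW[S]={$,a,c}  FOLLOW[A]={a}  FOLLOW[B]={$,a,c}
round 2: — fixpoint
  FOLLOW[S]={$,a,c}  FOLLOW[A]={a}  FOLLOW[B]={$,a,c}

FOLLOW(S) = ["$", "a", "c"]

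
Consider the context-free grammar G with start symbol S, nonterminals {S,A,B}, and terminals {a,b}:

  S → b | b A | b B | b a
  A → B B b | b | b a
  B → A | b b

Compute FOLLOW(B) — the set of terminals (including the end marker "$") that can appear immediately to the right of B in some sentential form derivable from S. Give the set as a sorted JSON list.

FIRST iteration:
round 1:
  A via A→b: +{b}
  B via B→A: +{b}
  S via S→b: +{b}
  FIRST(S)={b}  FIRST(A)={b}  FIRST(B)={b}
round 2: (no change)
  FIRST(S)={b}  FIRST(A)={b}  FIRST(B)={b}

Compute FOLLOW by fixpoint:
initialize: $ ∈ FOLLOW(S)
[1]
  A→B B b: FOLLOW(B) ⊇ FIRST(B) = {b}; new: +{b}
  B→A: FOLLOW(A) ⊇ FOLLOW(B) ⊇ {b}; new: +{b}
  S→b A: FOLLOW(A) ⊇ FOLLOW(S) ⊇ {$}; new: +{$}
  S→b B: FOLLOW(B) ⊇ FOLLOW(S) ⊇ {$}; new: +{$}
  FOLLOW(S)={$}  FOLLOW(A)={$,b}  FOLLOW(B)={$,b}
[2] — fixpoint
  FOLLOW(S)={$}  FOLLOW(A)={$,b}  FOLLOW(B)={$,b}

FOLLOW(B) = ["$", "b"]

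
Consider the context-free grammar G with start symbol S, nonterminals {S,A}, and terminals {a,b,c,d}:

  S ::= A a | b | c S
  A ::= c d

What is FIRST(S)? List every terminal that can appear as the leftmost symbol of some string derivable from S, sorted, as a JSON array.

FIRST sets, iterate to fixpoint:
[1]
  A via A→c d: +{c}
  S via S→A a: +{c}
  S via S→b: +{b}
  S: {b,c}  A: {c}
[2] done
  S: {b,c}  A: {c}

FIRST(S) = ["b", "c"]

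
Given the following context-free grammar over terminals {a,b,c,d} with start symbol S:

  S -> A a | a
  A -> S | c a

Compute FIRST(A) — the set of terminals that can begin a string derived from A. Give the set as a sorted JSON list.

FIRST sets, iterate to fixpoint:
round 1:
  A via A→c a: +{c}
  S via S→A a: +{c}
  S via S→a: +{a}
  FIRST(S)={a,c}  FIRST(A)={c}
round 2:
  A via A→S: +{a}
  FIRST(S)={a,c}  FIRST(A)={a,c}
round 3: done
  FIRST(S)={a,c}  FIRST(A)={a,c}

FIRST(A) = ["a", "c"]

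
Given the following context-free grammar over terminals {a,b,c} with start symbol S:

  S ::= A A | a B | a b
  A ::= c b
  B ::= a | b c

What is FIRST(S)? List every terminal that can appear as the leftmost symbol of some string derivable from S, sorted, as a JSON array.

FIRST sets, iterate to fixpoint:
[1]
  A via A→c b: +{c}
  B via B→a: +{a}
  B via B→b c: +{b}
  S via S→A A: +{c}
  S via S→a B: +{a}
  S: {a,c}  A: {c}  B: {a,b}
[2] done
  S: {a,c}  A: {c}  B: {a,b}

FIRST(S) = ["a", "c"]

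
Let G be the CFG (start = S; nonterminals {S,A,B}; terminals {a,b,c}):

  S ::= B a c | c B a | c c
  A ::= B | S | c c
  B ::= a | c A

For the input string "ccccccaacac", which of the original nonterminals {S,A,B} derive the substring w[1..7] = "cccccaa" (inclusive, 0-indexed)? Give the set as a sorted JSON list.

Convert to CNF:
  S -> B X4 | T1 T1 | T1 X5
  A -> B X2 | T1 A | T1 T1 | T1 X3 | a
  B -> T1 A | a
  T0 -> a
  T1 -> c
  X2 -> T0 T1
  X3 -> B T0
  X4 -> T0 T1
  X5 -> B T0

CYK fill, restricted to cells inside w[1..7]:
  cell(1,1) c: {T1}  orig:{}
  cell(2,2) c: {T1}  orig:{}
  cell(3,3) c: {T1}  orig:{}
  cell(4,4) c: {T1}  orig:{}
  cell(5,5) c: {T1}  orig:{}
  cell(6,6) a: {A,B,T0}  orig:{A,B}
  cell(7,7) a: {A,B,T0}  orig:{A,B}
  cell(1,2) cc: {A,S}
  cell(2,3) cc: {A,S}
  cell(3,4) cc: {A,S}
  cell(4,5) cc: {A,S}
  cell(5,6) ca: {A,B}
  cell(6,7) aa: {X3,X5}  orig:{}
  cell(1,3) ccc: {A,B}
  cell(2,4) ccc: {A,B}
  cell(3,5) ccc: {A,B}
  cell(4,6) cca: {A,B}
  cell(5,7) caa: {A,S,X3,X5}  orig:{A,S}
  cell(1,4) cccc: {A,B}
  cell(2,5) cccc: {A,B}
  cell(3,6) ccca: {A,B,X3,X5}  orig:{A,B}
  cell(4,7) ccaa: {A,B,S,X3,X5}  orig:{A,B,S}
  cell(1,5) ccccc: {A,B}
  cell(2,6) cccca: {A,B,S,X3,X5}  orig:{A,B,S}
  cell(3,7) cccaa: {A,B,S,X3,X5}  orig:{A,B,S}
  cell(1,6) ccccca: {A,B,S,X3,X5}  orig:{A,B,S}
  cell(2,7) ccccaa: {A,B,S,X3,X5}  orig:{A,B,S}
  cell(1,7) cccccaa: {A,B,S,X3,X5}  orig:{A,B,S}

Original NTs in T[1,7] deriving "cccccaa": ["A", "B", "S"]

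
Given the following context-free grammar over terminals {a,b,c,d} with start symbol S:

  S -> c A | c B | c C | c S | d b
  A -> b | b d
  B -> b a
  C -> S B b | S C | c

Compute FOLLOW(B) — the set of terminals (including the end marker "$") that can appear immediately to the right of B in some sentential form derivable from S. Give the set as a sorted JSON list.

Compute FIRST by fixpoint:
iter 1:
  A via A→b: +{b}
  B via B→b a: +{b}
  C via C→c: +{c}
  S via S→c A: +{c}
  S via S→d b: +{d}
  FIRST(S)={c,d}  FIRST(A)={b}  FIRST(B)={b}  FIRST(C)={c}
iter 2:
  C via C→S B b: +{d}
  FIRST(S)={c,d}  FIRST(A)={b}  FIRST(B)={b}  FIRST(C)={c,d}
iter 3: (stable)
  FIRST(S)={c,d}  FIRST(A)={b}  FIRST(B)={b}  FIRST(C)={c,d}

FOLLOW iteration:
initialize: $ ∈ FOLLOW(S)
pass 1:
  C→S B b: FOLLOW(S) ⊇ FIRST(B) = {b}; new: +{b}
  C→S B b: FOLLOW(B) ⊇ FIRST(b) = {b}; new: +{b}
  C→S C: FOLLOW(S) ⊇ FIRST(C) = {c,d}; new: +{c,d}
  S→c A: FOLLOW(A) ⊇ FOLLOW(S) ⊇ {$,b,c,d}; new: +{$,b,c,d}
  S→c B: FOLLOW(B) ⊇ FOLLOW(S) ⊇ {$,b,c,d}; new: +{$,c,d}
  S→c C: FOLLOW(C) ⊇ FOLLOW(S) ⊇ {$,b,c,d}; new: +{$,b,c,d}
  FOLLOW(S)={$,b,c,d}  FOLLOW(A)={$,b,c,d}  FOLLOW(B)={$,b,c,d}  FOLLOW(C)={$,b,c,d}
pass 2: (stable)
  FOLLOW(S)={$,b,c,d}  FOLLOW(A)={$,b,c,d}  FOLLOW(B)={$,b,c,d}  FOLLOW(C)={$,b,c,d}

FOLLOW(B) = ["$", "b", "c", "d"]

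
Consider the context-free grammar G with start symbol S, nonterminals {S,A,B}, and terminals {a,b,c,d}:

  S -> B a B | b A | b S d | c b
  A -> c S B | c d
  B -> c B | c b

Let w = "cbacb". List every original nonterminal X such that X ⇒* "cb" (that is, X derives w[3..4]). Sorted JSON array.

Convert to CNF:
  S -> B X5 | T0 T2 | T2 A | T2 X6
  A -> T0 T1 | T0 X4
  B -> T0 B | T0 T2
  T0 -> c
  T1 -> d
  T2 -> b
  T3 -> a
  X4 -> S B
  X5 -> T3 B
  X6 -> S T1

CYK table (by increasing span) (cells [i..j] with 3 ≤ i ≤ j ≤ 4 only):
  T[3,3] 'c' = {T0}  orig:{}
  T[4,4] 'b' = {T2}  orig:{}
  T[3,4] 'cb' = {B,S}

Original NTs in T[3,4] deriving "cb": ["B", "S"]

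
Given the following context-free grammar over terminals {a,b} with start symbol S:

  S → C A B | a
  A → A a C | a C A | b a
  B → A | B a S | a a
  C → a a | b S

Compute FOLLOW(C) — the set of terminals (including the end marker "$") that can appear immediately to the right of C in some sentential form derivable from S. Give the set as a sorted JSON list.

FIRST iteration:
iter 1:
  A via A→a C A: +{a}
  A via A→b a: +{b}
  B via B→A: +{a,b}
  C via C→a a: +{a}
  C via C→b S: +{b}
  S via S→C A B: +{a,b}
  FIRST[S]={a,b}  FIRST[A]={a,b}  FIRST[B]={a,b}  FIRST[C]={a,b}
iter 2: (no change)
  FIRST[S]={a,b}  FIRST[A]={a,b}  FIRST[B]={a,b}  FIRST[C]={a,b}

FOLLOW sets:
FOLLOW(S) := {$}
iter 1:
  A→A a C: FOLLOW(A) ⊇ FIRST(a) = {a}; new: +{a}
  A→A a C: FOLLOW(C) ⊇ FOLLOW(A) ⊇ {a}; new: +{a}
  A→a C A: FOLLOW(C) ⊇ FIRST(A) = {a,b}; new: +{b}
  B→B a S: FOLLOW(B) ⊇ FIRST(a) = {a}; new: +{a}
  B→B a S: FOLLOW(S) ⊇ FOLLOW(B) ⊇ {a}; new: +{a}
  C→b S: FOLLOW(S) ⊇ FOLLOW(C) ⊇ {a,b}; new: +{b}
  S→C A B: FOLLOW(A) ⊇ FIRST(B) = {a,b}; new: +{b}
  S→C A B: FOLLOW(B) ⊇ FOLLOW(S) ⊇ {$,a,b}; new: +{$,b}
  FOLLOW(S)={$,a,b}  FOLLOW(A)={a,b}  FOLLOW(B)={$,a,b}  FOLLOW(C)={a,b}
iter 2:
  B→A: FOLLOW(A) ⊇ FOLLOW(B) ⊇ {$,a,b}; new: +{$}
  FOLLOW(S)={$,a,b}  FOLLOW(A)={$,a,b}  FOLLOW(B)={$,a,b}  FOLLOW(C)={a,b}
iter 3:
  A→A a C: FOLLOW(C) ⊇ FOLLOW(A) ⊇ {$,a,b}; new: +{$}
  FOLLOW(S)={$,a,b}  FOLLOW(A)={$,a,b}  FOLLOW(B)={$,a,b}  FOLLOW(C)={$,a,b}
iter 4: — fixpoint
  FOLLOW(S)={$,a,b}  FOLLOW(A)={$,a,b}  FOLLOW(B)={$,a,b}  FOLLOW(C)={$,a,b}

FOLLOW(C) = ["$", "a", "b"]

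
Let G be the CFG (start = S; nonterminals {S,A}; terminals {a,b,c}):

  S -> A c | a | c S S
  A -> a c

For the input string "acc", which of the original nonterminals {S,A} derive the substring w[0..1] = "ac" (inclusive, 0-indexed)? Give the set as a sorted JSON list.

CNF form of G:
  S -> A T1 | T1 X2 | a
  A -> T0 T1
  T0 -> a
  T1 -> c
  X2 -> S S

CYK table (by increasing span) (cells [i..j] with 0 ≤ i ≤ j ≤ 1 only):
  [0..0]={S,T0}  "a"  orig:{S}
  [1..1]={T1}  "c"  orig:{}
  [0..1]={A}  "ac"

Original NTs in T[0,1] deriving "ac": ["A"]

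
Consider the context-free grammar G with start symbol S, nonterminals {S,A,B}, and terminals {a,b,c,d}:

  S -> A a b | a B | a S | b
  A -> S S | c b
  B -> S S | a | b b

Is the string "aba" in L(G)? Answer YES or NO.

CNF form of G:
  S -> A X3 | T2 B | T2 S | b
  A -> S S | T0 T1
  B -> S S | T1 T1 | a
  T0 -> c
  T1 -> b
  T2 -> a
  X3 -> T2 T1

CYK table (by increasing span):
  [0..0]={B,T2}  "a"  orig:{B}
  [1..1]={S,T1}  "b"  orig:{S}
  [2..2]={B,T2}  "a"  orig:{B}
  [0..1]={S,X3}  "ab"  orig:{S}
  [1..2]=∅  "ba"
  [0..2]=∅  "aba"

S ∉ T[0,2] ⇒ NO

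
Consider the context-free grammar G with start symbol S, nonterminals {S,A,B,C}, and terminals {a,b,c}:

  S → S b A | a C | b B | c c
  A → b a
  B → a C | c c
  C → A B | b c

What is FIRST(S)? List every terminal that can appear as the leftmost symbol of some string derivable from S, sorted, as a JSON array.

FIRST sets, iterate to fixpoint:
iter 1:
  A via A→b a: +{b}
  B via B→a C: +{a}
  B via B→c c: +{c}
  C via C→A B: +{b}
  S via S→a C: +{a}
  S via S→b B: +{b}
  S via S→c c: +{c}
  FIRST[S]={a,b,c}  FIRST[A]={b}  FIRST[B]={a,c}  FIRST[C]={b}
iter 2: (no change)
  FIRST[S]={a,b,c}  FIRST[A]={b}  FIRST[B]={a,c}  FIRST[C]={b}

FIRST(S) = ["a", "b", "c"]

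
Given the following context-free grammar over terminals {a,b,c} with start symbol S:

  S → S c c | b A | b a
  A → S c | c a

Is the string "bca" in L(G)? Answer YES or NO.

Convert to CNF:
  S -> S X3 | T2 A | T2 T1
  A -> S T0 | T0 T1
  T0 -> c
  T1 -> a
  T2 -> b
  X3 -> T0 T0

CYK table (by increasing span):
  [0..0]={T2}  "b"  orig:{}
  [1..1]={T0}  "c"  orig:{}
  [2..2]={T1}  "a"  orig:{}
  [0..1]=∅  "bc"
  [1..2]={A}  "ca"
  [0..2]={S}  "bca"

S ∈ T[0,2] ⇒ YES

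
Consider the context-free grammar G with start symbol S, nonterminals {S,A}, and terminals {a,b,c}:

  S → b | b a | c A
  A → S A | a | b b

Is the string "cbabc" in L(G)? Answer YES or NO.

Convert to CNF:
  S -> T0 T1 | T2 A | b
  A -> S A | T0 T0 | a
  T0 -> b
  T1 -> a
  T2 -> c

CYK fill:
  [0..0]={T2}  "c"  orig:{}
  [1..1]={S,T0}  "b"  orig:{S}
  [2..2]={A,T1}  "a"  orig:{A}
  [3..3]={S,T0}  "b"  orig:{S}
  [4..4]={T2}  "c"  orig:{}
  [0..1]=∅  "cb"
  [1..2]={A,S}  "ba"
  [2..3]=∅  "ab"
  [3..4]=∅  "bc"
  [0..2]={S}  "cba"
  [1..3]=∅  "bab"
  [2..4]=∅  "abc"
  [0..3]=∅  "cbab"
  [1..4]=∅  "babc"
  [0..4]=∅  "cbabc"

S ∉ T[0,4] ⇒ NO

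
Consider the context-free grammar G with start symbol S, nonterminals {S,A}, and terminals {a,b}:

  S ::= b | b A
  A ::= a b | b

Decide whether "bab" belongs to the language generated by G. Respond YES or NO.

Convert to CNF:
  S -> T1 A | b
  A -> T0 T1 | b
  T0 -> a
  T1 -> b

CYK fill:
  [0..0]={A,S,T1}  "b"  orig:{A,S}
  [1..1]={T0}  "a"  orig:{}
  [2..2]={A,S,T1}  "b"  orig:{A,S}
  [0..1]=∅  "ba"
  [1..2]={A}  "ab"
  [0..2]={S}  "bab"

S ∈ T[0,2] ⇒ YES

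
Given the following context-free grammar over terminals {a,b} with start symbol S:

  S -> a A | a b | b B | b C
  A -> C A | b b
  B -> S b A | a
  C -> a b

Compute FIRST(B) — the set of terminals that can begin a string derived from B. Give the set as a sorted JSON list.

FIRST iteration:
round 1:
  A via A→b b: +{b}
  B via B→a: +{a}
  C via C→a b: +{a}
  S via S→a A: +{a}
  S via S→b B: +{b}
  S: {a,b}  A: {b}  B: {a}  C: {a}
round 2:
  A via A→C A: +{a}
  B via B→S b A: +{b}
  S: {a,b}  A: {a,b}  B: {a,b}  C: {a}
round 3: — fixpoint
  S: {a,b}  A: {a,b}  B: {a,b}  C: {a}

FIRST(B) = ["a", "b"]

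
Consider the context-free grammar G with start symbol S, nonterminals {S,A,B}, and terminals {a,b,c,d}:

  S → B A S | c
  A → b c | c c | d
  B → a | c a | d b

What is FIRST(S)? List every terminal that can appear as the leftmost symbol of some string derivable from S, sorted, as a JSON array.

FIRST iteration:
pass 1:
  A via A→b c: +{b}
  A via A→c c: +{c}
  A via A→d: +{d}
  B via B→a: +{a}
  B via B→c a: +{c}
  B via B→d b: +{d}
  S via S→B A S: +{a,c,d}
  FIRST(S)={a,c,d}  FIRST(A)={b,c,d}  FIRST(B)={a,c,d}
pass 2: done
  FIRST(S)={a,c,d}  FIRST(A)={b,c,d}  FIRST(B)={a,c,d}

FIRST(S) = ["a", "c", "d"]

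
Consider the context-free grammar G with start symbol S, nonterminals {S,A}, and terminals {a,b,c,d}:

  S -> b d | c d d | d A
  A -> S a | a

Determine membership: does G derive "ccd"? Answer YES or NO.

Convert to CNF:
  S -> T1 T2 | T2 A | T3 X4
  A -> S T0 | a
  T0 -> a
  T1 -> b
  T2 -> d
  T3 -> c
  X4 -> T2 T2

CYK fill:
  T[0,0] 'c' = {T3}  orig:{}
  T[1,1] 'c' = {T3}  orig:{}
  T[2,2] 'd' = {T2}  orig:{}
  T[0,1] 'cc' = ∅
  T[1,2] 'cd' = ∅
  T[0,2] 'ccd' = ∅

S ∉ T[0,2] ⇒ NO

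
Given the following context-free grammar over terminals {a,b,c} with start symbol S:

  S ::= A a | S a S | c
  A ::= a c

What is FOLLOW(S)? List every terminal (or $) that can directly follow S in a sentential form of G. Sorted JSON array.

FIRST iteration:
iter 1:
  A via A→a c: +{a}
  S via S→A a: +{a}
  S via S→c: +{c}
  S: {a,c}  A: {a}
iter 2: done
  S: {a,c}  A: {a}

Compute FOLLOW by fixpoint:
initialize: $ ∈ FOLLOW(S)
pass 1:
  S→A a: FOLLOW(A) ⊇ FIRST(a) = {a}; new: +{a}
  S→S a S: FOLLOW(S) ⊇ FIRST(a) = {a}; new: +{a}
  S: {$,a}  A: {a}
pass 2: (no change)
  S: {$,a}  A: {a}

FOLLOW(S) = ["$", "a"]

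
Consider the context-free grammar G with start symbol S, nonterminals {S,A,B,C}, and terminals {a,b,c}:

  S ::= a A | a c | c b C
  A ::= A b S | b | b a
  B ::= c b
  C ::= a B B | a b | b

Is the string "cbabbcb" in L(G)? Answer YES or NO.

CNF form of G:
  S -> T1 A | T1 T2 | T2 X5
  A -> A X3 | T0 T1 | b
  B -> T2 T0
  C -> T1 T0 | T1 X4 | b
  T0 -> b
  T1 -> a
  T2 -> c
  X3 -> T0 S
  X4 -> B B
  X5 -> T0 C

CYK table (by increasing span):
  T[0,0] 'c' = {T2}  orig:{}
  T[1,1] 'b' = {A,C,T0}  orig:{A,C}
  T[2,2] 'a' = {T1}  orig:{}
  T[3,3] 'b' = {A,C,T0}  orig:{A,C}
  T[4,4] 'b' = {A,C,T0}  orig:{A,C}
  T[5,5] 'c' = {T2}  orig:{}
  T[6,6] 'b' = {A,C,T0}  orig:{A,C}
  T[0,1] 'cb' = {B}
  T[1,2] 'ba' = {A}
  T[2,3] 'ab' = {C,S}
  T[3,4] 'bb' = {X5}  orig:{}
  T[4,5] 'bc' = ∅
  T[5,6] 'cb' = {B}
  T[0,2] 'cba' = ∅
  T[1,3] 'bab' = {X3,X5}  orig:{}
  T[2,4] 'abb' = ∅
  T[3,5] 'bbc' = ∅
  T[4,6] 'bcb' = ∅
  T[0,3] 'cbab' = {S}
  T[1,4] 'babb' = ∅
  T[2,5] 'abbc' = ∅
  T[3,6] 'bbcb' = ∅
  T[0,4] 'cbabb' = ∅
  T[1,5] 'babbc' = ∅
  T[2,6] 'abbcb' = ∅
  T[0,5] 'cbabbc' = ∅
  T[1,6] 'babbcb' = ∅
  T[0,6] 'cbabbcb' = ∅

S ∉ T[0,6] ⇒ NO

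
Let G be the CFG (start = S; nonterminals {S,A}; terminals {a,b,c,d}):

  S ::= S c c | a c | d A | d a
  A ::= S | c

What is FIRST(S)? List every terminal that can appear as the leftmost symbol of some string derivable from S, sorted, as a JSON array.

Compute FIRST by fixpoint:
[1]
  A via A→c: +{c}
  S via S→a c: +{a}
  S via S→d A: +{d}
  S: {a,d}  A: {c}
[2]
  A via A→S: +{a,d}
  S: {a,d}  A: {a,c,d}
[3] — fixpoint
  S: {a,d}  A: {a,c,d}

FIRST(S) = ["a", "d"]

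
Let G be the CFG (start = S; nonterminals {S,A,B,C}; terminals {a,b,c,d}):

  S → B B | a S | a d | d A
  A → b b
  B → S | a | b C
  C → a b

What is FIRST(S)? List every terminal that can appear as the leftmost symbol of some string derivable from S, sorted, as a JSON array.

FIRST iteration:
round 1:
  A via A→b b: +{b}
  B via B→a: +{a}
  B via B→b C: +{b}
  C via C→a b: +{a}
  S via S→B B: +{a,b}
  S via S→d A: +{d}
  FIRST[S]={a,b,d}  FIRST[A]={b}  FIRST[B]={a,b}  FIRST[C]={a}
round 2:
  B via B→S: +{d}
  FIRST[S]={a,b,d}  FIRST[A]={b}  FIRST[B]={a,b,d}  FIRST[C]={a}
round 3: (stable)
  FIRST[S]={a,b,d}  FIRST[A]={b}  FIRST[B]={a,b,d}  FIRST[C]={a}

FIRST(S) = ["a", "b", "d"]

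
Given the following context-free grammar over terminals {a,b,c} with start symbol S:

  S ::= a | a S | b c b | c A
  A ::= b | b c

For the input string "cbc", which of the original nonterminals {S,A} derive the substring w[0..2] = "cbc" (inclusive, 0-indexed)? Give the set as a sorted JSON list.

Convert to CNF:
  S -> T0 X3 | T1 A | T2 S | a
  A -> T0 T1 | b
  T0 -> b
  T1 -> c
  T2 -> a
  X3 -> T1 T0

CYK fill (cells [i..j] with 0 ≤ i ≤ j ≤ 2 only):
  T[0,0] 'c' = {T1}  orig:{}
  T[1,1] 'b' = {A,T0}  orig:{A}
  T[2,2] 'c' = {T1}  orig:{}
  T[0,1] 'cb' = {S,X3}  orig:{S}
  T[1,2] 'bc' = {A}
  T[0,2] 'cbc' = {S}

Original NTs in T[0,2] deriving "cbc": ["S"]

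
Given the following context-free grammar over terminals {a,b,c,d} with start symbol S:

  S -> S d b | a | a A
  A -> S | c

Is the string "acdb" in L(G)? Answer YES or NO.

CNF form of G:
  S -> S X4 | T2 A | a
  A -> S X3 | T2 A | a | c
  T0 -> d
  T1 -> b
  T2 -> a
  X3 -> T0 T1
  X4 -> T0 T1

Fill CYK table bottom-up:
  T[0,0] 'a' = {A,S,T2}  orig:{A,S}
  T[1,1] 'c' = {A}
  T[2,2] 'd' = {T0}  orig:{}
  T[3,3] 'b' = {T1}  orig:{}
  T[0,1] 'ac' = {A,S}
  T[1,2] 'cd' = ∅
  T[2,3] 'db' = {X3,X4}  orig:{}
  T[0,2] 'acd' = ∅
  T[1,3] 'cdb' = ∅
  T[0,3] 'acdb' = {A,S}

S ∈ T[0,3] ⇒ YES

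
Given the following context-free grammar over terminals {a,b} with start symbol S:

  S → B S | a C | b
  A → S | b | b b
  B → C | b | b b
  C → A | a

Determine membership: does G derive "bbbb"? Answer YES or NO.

Convert to CNF:
  S -> B S | T0 C | b
  A -> B S | T0 C | T1 T1 | b
  B -> B S | T0 C | T1 T1 | a | b
  C -> B S | T0 C | T1 T1 | a | b
  T0 -> a
  T1 -> b

CYK table (by increasing span):
  [0..0]={A,B,C,S,T1}  "b"  orig:{A,B,C,S}
  [1..1]={A,B,C,S,T1}  "b"  orig:{A,B,C,S}
  [2..2]={A,B,C,S,T1}  "b"  orig:{A,B,C,S}
  [3..3]={A,B,C,S,T1}  "b"  orig:{A,B,C,S}
  [0..1]={A,B,C,S}  "bb"
  [1..2]={A,B,C,S}  "bb"
  [2..3]={A,B,C,S}  "bb"
  [0..2]={A,B,C,S}  "bbb"
  [1..3]={A,B,C,S}  "bbb"
  [0..3]={A,B,C,S}  "bbbb"

S ∈ T[0,3] ⇒ YES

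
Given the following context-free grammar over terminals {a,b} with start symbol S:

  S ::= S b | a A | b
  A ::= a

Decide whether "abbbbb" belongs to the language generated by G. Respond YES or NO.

CNF form of G:
  S -> S T0 | T1 A | b
  A -> a
  T0 -> b
  T1 -> a

CYK table (by increasing span):
  [0..0]={A,T1}  "a"  orig:{A}
  [1..1]={S,T0}  "b"  orig:{S}
  [2..2]={S,T0}  "b"  orig:{S}
  [3..3]={S,T0}  "b"  orig:{S}
  [4..4]={S,T0}  "b"  orig:{S}
  [5..5]={S,T0}  "b"  orig:{S}
  [0..1]=∅  "ab"
  [1..2]={S}  "bb"
  [2..3]={S}  "bb"
  [3..4]={S}  "bb"
  [4..5]={S}  "bb"
  [0..2]=∅  "abb"
  [1..3]={S}  "bbb"
  [2..4]={S}  "bbb"
  [3..5]={S}  "bbb"
  [0..3]=∅  "abbb"
  [1..4]={S}  "bbbb"
  [2..5]={S}  "bbbb"
  [0..4]=∅  "abbbb"
  [1..5]={S}  "bbbbb"
  [0..5]=∅  "abbbbb"

S ∉ T[0,5] ⇒ NO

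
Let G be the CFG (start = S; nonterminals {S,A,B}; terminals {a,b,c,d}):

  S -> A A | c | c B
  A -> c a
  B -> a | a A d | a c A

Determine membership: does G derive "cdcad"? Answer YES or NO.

Convert to CNF:
  S -> A A | T0 B | c
  A -> T0 T1
  B -> T1 X3 | T1 X4 | a
  T0 -> c
  T1 -> a
  T2 -> d
  X3 -> A T2
  X4 -> T0 A

Fill CYK table bottom-up:
  T[0,0] 'c' = {S,T0}  orig:{S}
  T[1,1] 'd' = {T2}  orig:{}
  T[2,2] 'c' = {S,T0}  orig:{S}
  T[3,3] 'a' = {B,T1}  orig:{B}
  T[4,4] 'd' = {T2}  orig:{}
  T[0,1] 'cd' = ∅
  T[1,2] 'dc' = ∅
  T[2,3] 'ca' = {A,S}
  T[3,4] 'ad' = ∅
  T[0,2] 'cdc' = ∅
  T[1,3] 'dca' = ∅
  T[2,4] 'cad' = {X3}  orig:{}
  T[0,3] 'cdca' = ∅
  T[1,4] 'dcad' = ∅
  T[0,4] 'cdcad' = ∅

S ∉ T[0,4] ⇒ NO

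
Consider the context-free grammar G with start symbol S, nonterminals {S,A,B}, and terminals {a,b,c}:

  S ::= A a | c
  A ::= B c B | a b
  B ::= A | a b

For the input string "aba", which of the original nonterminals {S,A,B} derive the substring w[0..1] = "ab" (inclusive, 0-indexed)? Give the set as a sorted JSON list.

Convert to CNF:
  S -> A T1 | c
  A -> B X3 | T1 T2
  B -> B X4 | T1 T2
  T0 -> c
  T1 -> a
  T2 -> b
  X3 -> T0 B
  X4 -> T0 B

Fill CYK table bottom-up — only the sub-triangle for w[0..1]:
  [0..0]={T1}  "a"  orig:{}
  [1..1]={T2}  "b"  orig:{}
  [0..1]={A,B}  "ab"

Original NTs in T[0,1] deriving "ab": ["A", "B"]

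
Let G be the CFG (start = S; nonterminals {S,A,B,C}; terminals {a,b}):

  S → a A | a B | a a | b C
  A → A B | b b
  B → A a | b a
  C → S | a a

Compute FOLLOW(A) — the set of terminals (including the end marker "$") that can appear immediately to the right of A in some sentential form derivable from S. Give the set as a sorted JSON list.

FIRST sets, iterate to fixpoint:
iter 1:
  A via A→b b: +{b}
  B via B→A a: +{b}
  C via C→a a: +{a}
  S via S→a A: +{a}
  S via S→b C: +{b}
  FIRST(S)={a,b}  FIRST(A)={b}  FIRST(B)={b}  FIRST(C)={a}
iter 2:
  C via C→S: +{b}
  FIRST(S)={a,b}  FIRST(A)={b}  FIRST(B)={b}  FIRST(C)={a,b}
iter 3: (stable)
  FIRST(S)={a,b}  FIRST(A)={b}  FIRST(B)={b}  FIRST(C)={a,b}

FOLLOW iteration:
FOLLOW(S) := {$}
pass 1:
  A→A B: FOLLOW(A) ⊇ FIRST(B) = {b}; new: +{b}
  A→A B: FOLLOW(B) ⊇ FOLLOW(A) ⊇ {b}; new: +{b}
  B→A a: FOLLOW(A) ⊇ FIRST(a) = {a}; new: +{a}
  S→a A: FOLLOW(A) ⊇ FOLLOW(S) ⊇ {$}; new: +{$}
  S→a B: FOLLOW(B) ⊇ FOLLOW(S) ⊇ {$}; new: +{$}
  S→b C: FOLLOW(C) ⊇ FOLLOW(S) ⊇ {$}; new: +{$}
  FOLLOW[S]={$}  FOLLOW[A]={$,a,b}  FOLLOW[B]={$,b}  FOLLOW[C]={$}
pass 2:
  A→A B: FOLLOW(B) ⊇ FOLLOW(A) ⊇ {$,a,b}; new: +{a}
  FOLLOW[S]={$}  FOLLOW[A]={$,a,b}  FOLLOW[B]={$,a,b}  FOLLOW[C]={$}
pass 3: (no change)
  FOLLOW[S]={$}  FOLLOW[A]={$,a,b}  FOLLOW[B]={$,a,b}  FOLLOW[C]={$}

FOLLOW(A) = ["$", "a", "b"]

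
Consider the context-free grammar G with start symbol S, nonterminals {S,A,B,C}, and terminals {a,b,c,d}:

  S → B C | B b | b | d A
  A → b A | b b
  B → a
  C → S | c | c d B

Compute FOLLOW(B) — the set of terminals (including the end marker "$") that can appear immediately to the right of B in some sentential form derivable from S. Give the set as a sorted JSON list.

FIRST sets, iterate to fixpoint:
[1]
  A via A→b A: +{b}
  B via B→a: +{a}
  C via C→c: +{c}
  S via S→B C: +{a}
  S via S→b: +{b}
  S via S→d A: +{d}
  S: {a,b,d}  A: {b}  B: {a}  C: {c}
[2]
  C via C→S: +{a,b,d}
  S: {a,b,d}  A: {b}  B: {a}  C: {a,b,c,d}
[3] (stable)
  S: {a,b,d}  A: {b}  B: {a}  C: {a,b,c,d}

Compute FOLLOW by fixpoint:
seed FOLLOW(S) with $
iter 1:
  S→B C: FOLLOW(B) ⊇ FIRST(C) = {a,b,c,d}; new: +{a,b,c,d}
  S→B C: FOLLOW(C) ⊇ FOLLOW(S) ⊇ {$}; new: +{$}
  S→d A: FOLLOW(A) ⊇ FOLLOW(S) ⊇ {$}; new: +{$}
  S: {$}  A: {$}  B: {a,b,c,d}  C: {$}
iter 2:
  C→c d B: FOLLOW(B) ⊇ FOLLOW(C) ⊇ {$}; new: +{$}
  S: {$}  A: {$}  B: {$,a,b,c,d}  C: {$}
iter 3: done
  S: {$}  A: {$}  B: {$,a,b,c,d}  C: {$}

FOLLOW(B) = ["$", "a", "b", "c", "d"]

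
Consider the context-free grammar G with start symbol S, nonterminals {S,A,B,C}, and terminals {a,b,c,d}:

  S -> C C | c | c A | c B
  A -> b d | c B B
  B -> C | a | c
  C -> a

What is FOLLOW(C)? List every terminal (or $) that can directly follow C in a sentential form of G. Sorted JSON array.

Compute FIRST by fixpoint:
round 1:
  A via A→b d: +{b}
  A via A→c B B: +{c}
  B via B→a: +{a}
  B via B→c: +{c}
  C via C→a: +{a}
  S via S→C C: +{a}
  S via S→c: +{c}
  FIRST(S)={a,c}  FIRST(A)={b,c}  FIRST(B)={a,c}  FIRST(C)={a}
round 2: (no change)
  FIRST(S)={a,c}  FIRST(A)={b,c}  FIRST(B)={a,c}  FIRST(C)={a}

FOLLOW sets:
FOLLOW(S) := {$}
[1]
  A→c B B: FOLLOW(B) ⊇ FIRST(B) = {a,c}; new: +{a,c}
  B→C: FOLLOW(C) ⊇ FOLLOW(B) ⊇ {a,c}; new: +{a,c}
  S→C C: FOLLOW(C) ⊇ FOLLOW(S) ⊇ {$}; new: +{$}
  S→c A: FOLLOW(A) ⊇ FOLLOW(S) ⊇ {$}; new: +{$}
  S→c B: FOLLOW(B) ⊇ FOLLOW(S) ⊇ {$}; new: +{$}
  FOLLOW[S]={$}  FOLLOW[A]={$}  FOLLOW[B]={$,a,c}  FOLLOW[C]={$,a,c}
[2] done
  FOLLOW[S]={$}  FOLLOW[A]={$}  FOLLOW[B]={$,a,c}  FOLLOW[C]={$,a,c}

FOLLOW(C) = ["$", "a", "c"]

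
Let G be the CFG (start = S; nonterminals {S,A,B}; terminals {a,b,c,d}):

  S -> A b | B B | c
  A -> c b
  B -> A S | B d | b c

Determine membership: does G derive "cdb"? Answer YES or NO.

CNF form of G:
  S -> A T1 | B B | c
  A -> T0 T1
  B -> A S | B T2 | T1 T0
  T0 -> c
  T1 -> b
  T2 -> d

Fill CYK table bottom-up:
  cell(0,0) c: {S,T0}  orig:{S}
  cell(1,1) d: {T2}  orig:{}
  cell(2,2) b: {T1}  orig:{}
  cell(0,1) cd: ∅
  cell(1,2) db: ∅
  cell(0,2) cdb: ∅

S ∉ T[0,2] ⇒ NO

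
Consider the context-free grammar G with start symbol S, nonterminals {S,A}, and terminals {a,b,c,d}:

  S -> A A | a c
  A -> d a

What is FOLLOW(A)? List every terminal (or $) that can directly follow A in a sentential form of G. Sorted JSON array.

FIRST sets, iterate to fixpoint:
[1]
  A via A→d a: +{d}
  S via S→A A: +{d}
  S via S→a c: +{a}
  S: {a,d}  A: {d}
[2] done
  S: {a,d}  A: {d}

FOLLOW iteration:
seed FOLLOW(S) with $
iter 1:
  S→A A: FOLLOW(A) ⊇ FIRST(A) = {d}; new: +{d}
  S→A A: FOLLOW(A) ⊇ FOLLOW(S) ⊇ {$}; new: +{$}
  S: {$}  A: {$,d}
iter 2: (no change)
  S: {$}  A: {$,d}

FOLLOW(A) = ["$", "d"]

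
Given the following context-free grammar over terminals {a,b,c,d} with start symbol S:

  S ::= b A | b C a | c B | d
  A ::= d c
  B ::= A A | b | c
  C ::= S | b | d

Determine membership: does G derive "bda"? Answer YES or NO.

Convert to CNF:
  S -> T1 B | T2 A | T2 X5 | d
  A -> T0 T1
  B -> A A | b | c
  C -> T1 B | T2 A | T2 X4 | b | d
  T0 -> d
  T1 -> c
  T2 -> b
  T3 -> a
  X4 -> C T3
  X5 -> C T3

Fill CYK table bottom-up:
  [0..0]={B,C,T2}  "b"  orig:{B,C}
  [1..1]={C,S,T0}  "d"  orig:{C,S}
  [2..2]={T3}  "a"  orig:{}
  [0..1]=∅  "bd"
  [1..2]={X4,X5}  "da"  orig:{}
  [0..2]={C,S}  "bda"

S ∈ T[0,2] ⇒ YES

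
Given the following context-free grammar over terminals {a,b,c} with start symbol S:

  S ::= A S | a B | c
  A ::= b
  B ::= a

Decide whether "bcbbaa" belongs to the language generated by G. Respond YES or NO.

Convert to CNF:
  S -> A S | T0 B | c
  A -> b
  B -> a
  T0 -> a

CYK table (by increasing span):
  [0..0]={A}  "b"
  [1..1]={S}  "c"
  [2..2]={A}  "b"
  [3..3]={A}  "b"
  [4..4]={B,T0}  "a"  orig:{B}
  [5..5]={B,T0}  "a"  orig:{B}
  [0..1]={S}  "bc"
  [1..2]=∅  "cb"
  [2..3]=∅  "bb"
  [3..4]=∅  "ba"
  [4..5]={S}  "aa"
  [0..2]=∅  "bcb"
  [1..3]=∅  "cbb"
  [2..4]=∅  "bba"
  [3..5]={S}  "baa"
  [0..3]=∅  "bcbb"
  [1..4]=∅  "cbba"
  [2..5]={S}  "bbaa"
  [0..4]=∅  "bcbba"
  [1..5]=∅  "cbbaa"
  [0..5]=∅  "bcbbaa"

S ∉ T[0,5] ⇒ NO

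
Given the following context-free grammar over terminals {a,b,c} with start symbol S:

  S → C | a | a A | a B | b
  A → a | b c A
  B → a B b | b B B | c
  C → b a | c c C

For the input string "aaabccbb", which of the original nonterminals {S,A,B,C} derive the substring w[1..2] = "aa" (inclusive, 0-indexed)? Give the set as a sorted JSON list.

Convert to CNF:
  S -> T0 T2 | T1 X7 | T2 A | T2 B | a | b
  A -> T0 X3 | a
  B -> T0 X5 | T2 X4 | c
  C -> T0 T2 | T1 X6
  T0 -> b
  T1 -> c
  T2 -> a
  X3 -> T1 A
  X4 -> B T0
  X5 -> B B
  X6 -> T1 C
  X7 -> T1 C

Fill CYK table bottom-up (cells [i..j] with 1 ≤ i ≤ j ≤ 2 only):
  T[1,1] 'a' = {A,S,T2}  orig:{A,S}
  T[2,2] 'a' = {A,S,T2}  orig:{A,S}
  T[1,2] 'aa' = {S}

Original NTs in T[1,2] deriving "aa": ["S"]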